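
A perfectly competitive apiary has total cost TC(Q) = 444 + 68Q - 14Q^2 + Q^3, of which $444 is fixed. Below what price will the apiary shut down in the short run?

The firm shuts down when price falls below the minimum of average variable cost. AVC = VC/Q = 68 - 14Q + Q^2.
At the minimum of AVC, MC = AVC. MC = 68 - 28Q + 3Q^2; setting MC = AVC gives 2Q^2 - 14Q = 0, so Q = 7. min AVC = 19.
The firm shuts down for any P below $19.

$19 per unit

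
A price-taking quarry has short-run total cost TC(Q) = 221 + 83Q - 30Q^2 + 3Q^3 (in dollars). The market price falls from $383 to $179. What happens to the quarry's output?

Output falls from 10 to 8

AVC = 83 - 30Q + 3Q^2, minimized at Q = 5 where min AVC = $8. MC = 83 - 60Q + 9Q^2.
At P = $383 ≥ min AVC, set P = MC on the rising branch: Q = 10.
At P = $179 ≥ min AVC, set P = MC: Q = 8. The firm stays open but cuts output.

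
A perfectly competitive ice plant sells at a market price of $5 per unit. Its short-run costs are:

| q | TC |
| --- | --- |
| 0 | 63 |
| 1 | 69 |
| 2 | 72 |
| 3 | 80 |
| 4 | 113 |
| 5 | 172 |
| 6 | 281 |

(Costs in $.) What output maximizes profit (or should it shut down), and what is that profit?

Profit at each row (π = 5q − TC): q=0: -63; q=1: -64; q=2: -62; q=3: -65; q=4: -93; q=5: -147; q=6: -251.
Profit is maximized at q = 2. AVC there is 9/2 = $4.50 ≤ P, so producing beats shutting down (which would give -$63).

q = 2; profit = -$62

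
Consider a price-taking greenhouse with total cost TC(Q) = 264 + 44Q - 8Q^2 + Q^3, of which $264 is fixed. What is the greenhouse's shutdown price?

$28 per unit

The firm shuts down when price falls below the minimum of average variable cost. AVC = VC/Q = 44 - 8Q + Q^2.
At the minimum of AVC, MC = AVC. MC = 44 - 16Q + 3Q^2; setting MC = AVC gives 2Q^2 - 8Q = 0, so Q = 4. min AVC = 28.
For P < $28 the firm produces nothing.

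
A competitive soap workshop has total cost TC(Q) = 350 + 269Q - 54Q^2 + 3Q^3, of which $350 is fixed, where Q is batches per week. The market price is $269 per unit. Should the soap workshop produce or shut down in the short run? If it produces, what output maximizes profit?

Produce at Q = 12

From TC, MC = TC'(Q) = 269 - 108Q + 9Q^2 and AVC = VC/Q = 269 - 54Q + 3Q^2.
The AVC parabola has its vertex at Q = 54/6 = 9, where AVC = 269 - 54·9 + 3·9^2 = $26.
Because $269 ≥ $26, revenue can cover variable cost; the firm operates.
P = MC gives -108Q + 9Q^2 = 0, with roots 0 and 12. Take the larger (rising MC): Q* = 12.
Check: AVC at Q = 12 is $53 ≤ P, so revenue covers variable cost.
Profit = P·Q − TC = 269·12 − 986 = $2242.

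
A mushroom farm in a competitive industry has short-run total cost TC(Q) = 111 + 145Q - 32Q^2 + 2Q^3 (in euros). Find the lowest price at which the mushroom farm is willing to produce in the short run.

€17 per unit

The shutdown price is the minimum of AVC. VC = 145Q - 32Q^2 + 2Q^3, so AVC = 145 - 32Q + 2Q^2.
At the minimum of AVC, MC = AVC. MC = 145 - 64Q + 6Q^2; setting MC = AVC gives 4Q^2 - 32Q = 0, so Q = 8. min AVC = 17.
For P < €17 the firm produces nothing.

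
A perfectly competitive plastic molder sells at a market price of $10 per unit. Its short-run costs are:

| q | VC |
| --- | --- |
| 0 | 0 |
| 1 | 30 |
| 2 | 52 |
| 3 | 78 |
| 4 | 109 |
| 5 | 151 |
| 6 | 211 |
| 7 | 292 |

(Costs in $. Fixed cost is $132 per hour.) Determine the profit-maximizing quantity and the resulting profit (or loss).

q = 0 (shut down); profit = -$132

Tabulate TR − TC: q=0: -132; q=1: -152; q=2: -164; q=3: -180; q=4: -201; q=5: -233; q=6: -283; q=7: -354.
Profit is highest at q = 0. Equivalently, the lowest AVC in the table is 52/2 ≈ $26 at q = 2, and P = $10 falls below it — price never covers variable cost, so the firm shuts down and loses only its fixed cost.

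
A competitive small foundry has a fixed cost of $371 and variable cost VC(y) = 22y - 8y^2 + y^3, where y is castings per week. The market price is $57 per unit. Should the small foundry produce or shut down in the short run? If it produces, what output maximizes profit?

Produce at y = 7

Variable cost is VC = 22y - 8y^2 + y^3, so AVC = VC/y = 22 - 8y + y^2 and MC = dTC/dy = 22 - 16y + 3y^2.
The AVC parabola has its vertex at y = 8/2 = 4, where AVC = 22 - 8·4 + 4^2 = $6.
Because $57 ≥ $6, revenue can cover variable cost; the firm operates.
P = MC gives -35 - 16y + 3y^2 = 0, with roots -5/3 and 7. Take the larger (rising MC): y* = 7.
Check: AVC at y = 7 is $15 ≤ P, so revenue covers variable cost.
Profit = P·y − TC = 57·7 − 476 = -$77, a loss, but smaller than the $371 fixed cost the firm would lose by shutting down.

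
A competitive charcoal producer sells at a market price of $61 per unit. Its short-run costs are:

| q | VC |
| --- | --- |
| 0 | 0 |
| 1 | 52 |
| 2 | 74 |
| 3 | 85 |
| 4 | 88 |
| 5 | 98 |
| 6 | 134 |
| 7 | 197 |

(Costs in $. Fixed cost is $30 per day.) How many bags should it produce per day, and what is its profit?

Profit at each row (π = 61q − TC): q=0: -30; q=1: -21; q=2: 18; q=3: 68; q=4: 126; q=5: 177; q=6: 202; q=7: 200.
Profit is maximized at q = 6. AVC there is 134/6 = $22.33 ≤ P, so producing beats shutting down (which would give -$30).

q = 6; profit = $202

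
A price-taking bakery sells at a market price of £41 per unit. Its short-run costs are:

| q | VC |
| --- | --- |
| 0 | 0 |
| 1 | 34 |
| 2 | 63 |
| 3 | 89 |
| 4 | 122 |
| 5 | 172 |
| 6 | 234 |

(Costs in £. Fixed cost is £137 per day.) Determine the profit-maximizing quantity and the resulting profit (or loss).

Compute π = P·q − TC at each output: q=0: -137; q=1: -130; q=2: -118; q=3: -103; q=4: -95; q=5: -104; q=6: -125.
Profit is maximized at q = 4. AVC there is 122/4 = £30.50 ≤ P, so producing beats shutting down (which would give -£137).

q = 4; profit = -£95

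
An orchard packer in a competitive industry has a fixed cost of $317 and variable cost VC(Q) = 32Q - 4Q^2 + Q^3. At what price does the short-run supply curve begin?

$28 per unit

The firm shuts down when price falls below the minimum of average variable cost. AVC = VC/Q = 32 - 4Q + Q^2.
dAVC/dQ = -4 + 2Q = 0 gives Q = 2. min AVC = 32 - 4·2 + 2^2 = 28.
For P < $28 the firm produces nothing.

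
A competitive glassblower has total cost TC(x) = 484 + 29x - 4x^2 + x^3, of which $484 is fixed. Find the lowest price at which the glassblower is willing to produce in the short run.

$25 per unit

The shutdown price is the minimum of AVC. VC = 29x - 4x^2 + x^3, so AVC = 29 - 4x + x^2.
At the minimum of AVC, MC = AVC. MC = 29 - 8x + 3x^2; setting MC = AVC gives 2x^2 - 4x = 0, so x = 2. min AVC = 25.
So the shutdown price is $25.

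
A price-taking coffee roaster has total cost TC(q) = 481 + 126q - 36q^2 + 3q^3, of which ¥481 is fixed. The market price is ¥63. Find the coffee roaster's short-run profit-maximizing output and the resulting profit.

AVC = 126 - 36q + 3q^2; min AVC = ¥18 at q = 6. Since P = ¥63 ≥ min AVC, the firm produces.
With MC = 126 - 72q + 9q^2, P = MC on the upward-sloping part at q* = 7.
TR = 63·7 = 441. TC = 481 + 147 = 628. Profit = 441 − 628 = -¥187.
Shutting down would mean losing the fixed cost of ¥481, so operating at a loss of ¥187 is better by ¥294.

Profit = -¥187 at q = 7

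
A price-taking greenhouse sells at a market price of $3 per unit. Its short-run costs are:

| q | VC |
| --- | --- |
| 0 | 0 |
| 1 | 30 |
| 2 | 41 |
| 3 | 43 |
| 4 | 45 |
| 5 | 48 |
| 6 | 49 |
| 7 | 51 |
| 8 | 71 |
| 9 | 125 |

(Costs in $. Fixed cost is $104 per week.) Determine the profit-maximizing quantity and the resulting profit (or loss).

Compute π = P·q − TC at each output: q=0: -104; q=1: -131; q=2: -139; q=3: -138; q=4: -137; q=5: -137; q=6: -135; q=7: -134; q=8: -151; q=9: -202.
Profit is highest at q = 0. Equivalently, the lowest AVC in the table is 51/7 ≈ $7.29 at q = 7, and P = $3 falls below it — price never covers variable cost, so the firm shuts down and loses only its fixed cost.

q = 0 (shut down); profit = -$104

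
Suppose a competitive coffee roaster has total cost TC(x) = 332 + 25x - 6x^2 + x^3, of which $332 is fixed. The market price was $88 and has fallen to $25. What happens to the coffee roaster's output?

MC = 25 - 12x + 3x^2; the shutdown threshold is min AVC = $16 (at x = 3).
At P = $88 ≥ min AVC, set P = MC on the rising branch: x = 7.
At P = $25 ≥ min AVC, set P = MC: x = 4. The firm stays open but cuts output.

Output falls from 7 to 4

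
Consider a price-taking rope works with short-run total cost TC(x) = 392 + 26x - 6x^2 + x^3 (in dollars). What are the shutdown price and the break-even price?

Shutdown price = $17; break-even price = $89

Shutdown price = min AVC. AVC = 26 - 6x + x^2, with vertex at x = 3 and minimum $17.
ATC = 392/x + 26 - 6x + x^2. Setting dATC/dx = −392/x^2 − 6 + 2x = 0 gives x = 7 (since 2·7^3 − 6·7^2 = 392).
min ATC = 392/7 + 26 − 6·7 + 7^2 = $89. That is the break-even price.
For $17 ≤ P < $89 the firm produces at a loss; below $17 it shuts down.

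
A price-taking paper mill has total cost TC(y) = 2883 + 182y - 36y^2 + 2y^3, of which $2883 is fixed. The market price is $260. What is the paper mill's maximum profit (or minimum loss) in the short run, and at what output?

AVC = 182 - 36y + 2y^2; min AVC = $20 at y = 9. Since P = $260 ≥ min AVC, the firm produces.
MC = 182 - 72y + 6y^2. Setting P = MC and taking the root on the rising branch gives y* = 13.
TR = 260·13 = 3380. TC = 2883 + 676 = 3559. Profit = 3380 − 3559 = -$179.
Shutting down would mean losing the fixed cost of $2883, so operating at a loss of $179 is better by $2704.

Profit = -$179 at y = 13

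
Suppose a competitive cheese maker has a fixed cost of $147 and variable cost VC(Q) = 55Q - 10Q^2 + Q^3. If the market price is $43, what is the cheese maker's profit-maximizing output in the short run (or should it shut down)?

Produce at Q = 6

Strip out fixed cost: VC = 55Q - 10Q^2 + Q^3. Then AVC = 55 - 10Q + Q^2 and MC = 55 - 20Q + 3Q^2.
AVC is minimized where dAVC/dQ = -10 + 2Q = 0, at Q = 5; min AVC = 55 - 10·5 + 5^2 = $30.
P = $43 exceeds min AVC = $30, so the firm stays open.
P = MC gives 12 - 20Q + 3Q^2 = 0, with roots 2/3 and 6. Take the larger (rising MC): Q* = 6.
Check: AVC at Q = 6 is $31 ≤ P, so revenue covers variable cost.
Profit = P·Q − TC = 43·6 − 333 = -$75, a loss, but smaller than the $147 fixed cost the firm would lose by shutting down.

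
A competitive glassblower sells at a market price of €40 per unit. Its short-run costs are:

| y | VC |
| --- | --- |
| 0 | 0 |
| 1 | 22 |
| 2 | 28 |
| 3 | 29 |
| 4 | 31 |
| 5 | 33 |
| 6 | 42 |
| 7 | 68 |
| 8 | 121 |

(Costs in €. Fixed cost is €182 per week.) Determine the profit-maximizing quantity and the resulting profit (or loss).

Profit at each row (π = 40y − TC): y=0: -182; y=1: -164; y=2: -130; y=3: -91; y=4: -53; y=5: -15; y=6: 16; y=7: 30; y=8: 17.
Profit is maximized at y = 7. AVC there is 68/7 = €9.71 ≤ P, so producing beats shutting down (which would give -€182).

y = 7; profit = €30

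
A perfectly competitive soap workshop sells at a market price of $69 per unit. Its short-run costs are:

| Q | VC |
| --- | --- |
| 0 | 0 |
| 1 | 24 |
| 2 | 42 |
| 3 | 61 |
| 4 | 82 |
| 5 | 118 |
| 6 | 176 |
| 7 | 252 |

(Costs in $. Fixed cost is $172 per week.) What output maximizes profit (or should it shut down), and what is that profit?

Q = 6; profit = $66

Tabulate TR − TC: Q=0: -172; Q=1: -127; Q=2: -76; Q=3: -26; Q=4: 22; Q=5: 55; Q=6: 66; Q=7: 59.
Profit is maximized at Q = 6. AVC there is 176/6 = $29.33 ≤ P, so producing beats shutting down (which would give -$172).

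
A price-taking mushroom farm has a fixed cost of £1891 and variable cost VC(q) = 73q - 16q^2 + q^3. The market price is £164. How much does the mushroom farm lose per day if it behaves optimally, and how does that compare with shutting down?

AVC = 73 - 16q + q^2 has its minimum £9 at q = 8; price £164 clears that bar, so the firm operates.
With MC = 73 - 32q + 3q^2, P = MC on the upward-sloping part at q* = 13.
TR = 164·13 = 2132. TC = 1891 + 442 = 2333. Profit = 2132 − 2333 = -£201.
By producing, the firm covers all variable cost plus £1690 of fixed cost; shutting down would lose the full £1891.

Profit = -£201 at q = 13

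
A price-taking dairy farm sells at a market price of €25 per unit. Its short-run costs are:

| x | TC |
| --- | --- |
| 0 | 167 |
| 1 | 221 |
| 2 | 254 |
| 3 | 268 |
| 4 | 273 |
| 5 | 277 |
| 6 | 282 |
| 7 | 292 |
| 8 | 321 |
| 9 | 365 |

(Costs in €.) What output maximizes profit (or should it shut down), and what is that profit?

x = 7; profit = -€117

Compute π = P·x − TC at each output: x=0: -167; x=1: -196; x=2: -204; x=3: -193; x=4: -173; x=5: -152; x=6: -132; x=7: -117; x=8: -121; x=9: -140.
Profit is maximized at x = 7. AVC there is 125/7 = €17.86 ≤ P, so producing beats shutting down (which would give -€167).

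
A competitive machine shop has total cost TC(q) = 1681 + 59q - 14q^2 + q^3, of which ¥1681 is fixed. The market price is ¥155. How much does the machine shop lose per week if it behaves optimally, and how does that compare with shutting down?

Profit = -¥241 at q = 12

AVC = 59 - 14q + q^2 has its minimum ¥10 at q = 7; price ¥155 clears that bar, so the firm operates.
With MC = 59 - 28q + 3q^2, P = MC on the upward-sloping part at q* = 12.
TR = 155·12 = 1860. TC = 1681 + 420 = 2101. Profit = 1860 − 2101 = -¥241.
That loss of ¥241 beats the ¥1681 the firm would lose by shutting down; producing recovers ¥1440 of fixed cost.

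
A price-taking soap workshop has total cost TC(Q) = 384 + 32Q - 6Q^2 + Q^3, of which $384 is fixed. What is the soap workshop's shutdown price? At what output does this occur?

The firm shuts down when price falls below the minimum of average variable cost. AVC = VC/Q = 32 - 6Q + Q^2.
dAVC/dQ = -6 + 2Q = 0 gives Q = 3. min AVC = 32 - 6·3 + 3^2 = 23.
The firm shuts down for any P below $23.

$23 per unit, at Q = 3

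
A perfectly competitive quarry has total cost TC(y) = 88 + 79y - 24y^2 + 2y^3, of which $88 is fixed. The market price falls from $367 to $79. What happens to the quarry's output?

MC = 79 - 48y + 6y^2; the shutdown threshold is min AVC = $7 (at y = 6).
At P = $367 ≥ min AVC, set P = MC on the rising branch: y = 12.
At P = $79 ≥ min AVC, set P = MC: y = 8. The firm stays open but cuts output.

Output falls from 12 to 8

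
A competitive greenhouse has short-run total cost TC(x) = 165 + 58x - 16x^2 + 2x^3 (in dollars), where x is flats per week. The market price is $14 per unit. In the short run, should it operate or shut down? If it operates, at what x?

Shut down

From TC, MC = TC'(x) = 58 - 32x + 6x^2 and AVC = VC/x = 58 - 16x + 2x^2.
AVC hits its minimum where MC = AVC, at x = 4, giving min AVC = 58 - 16·4 + 2·4^2 = $26.
With P < min AVC ($14 < $26), every unit sold adds to the loss.
Shutting down limits the loss to fixed cost, $165.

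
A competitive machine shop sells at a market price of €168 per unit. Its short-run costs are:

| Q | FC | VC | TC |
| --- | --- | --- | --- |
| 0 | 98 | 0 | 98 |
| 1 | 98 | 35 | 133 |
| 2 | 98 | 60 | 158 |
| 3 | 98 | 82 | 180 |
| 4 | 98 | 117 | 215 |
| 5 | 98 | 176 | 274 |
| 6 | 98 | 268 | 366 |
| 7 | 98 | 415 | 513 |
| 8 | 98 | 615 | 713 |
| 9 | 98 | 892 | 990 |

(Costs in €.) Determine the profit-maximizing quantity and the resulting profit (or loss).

Compute π = P·Q − TC at each output: Q=0: -98; Q=1: 35; Q=2: 178; Q=3: 324; Q=4: 457; Q=5: 566; Q=6: 642; Q=7: 663; Q=8: 631; Q=9: 522.
Profit is maximized at Q = 7. AVC there is 415/7 = €59.29 ≤ P, so producing beats shutting down (which would give -€98).

Q = 7; profit = €663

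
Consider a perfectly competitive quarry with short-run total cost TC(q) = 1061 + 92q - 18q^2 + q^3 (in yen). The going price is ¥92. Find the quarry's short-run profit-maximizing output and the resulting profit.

Profit = -¥197 at q = 12

AVC = 92 - 18q + q^2; min AVC = ¥11 at q = 9. Since P = ¥92 ≥ min AVC, the firm produces.
With MC = 92 - 36q + 3q^2, P = MC on the upward-sloping part at q* = 12.
TR = 92·12 = 1104. TC = 1061 + 240 = 1301. Profit = 1104 − 1301 = -¥197.
By producing, the firm covers all variable cost plus ¥864 of fixed cost; shutting down would lose the full ¥1061.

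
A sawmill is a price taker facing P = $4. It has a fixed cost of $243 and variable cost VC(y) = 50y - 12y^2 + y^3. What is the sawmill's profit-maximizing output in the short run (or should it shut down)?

Shut down

From TC, MC = TC'(y) = 50 - 24y + 3y^2 and AVC = VC/y = 50 - 12y + y^2.
AVC is minimized where dAVC/dy = -12 + 2y = 0, at y = 6; min AVC = 50 - 12·6 + 6^2 = $14.
P = $4 lies below min AVC = $14; no output level covers variable cost.
The firm minimizes its loss by shutting down and losing only its fixed cost of $243.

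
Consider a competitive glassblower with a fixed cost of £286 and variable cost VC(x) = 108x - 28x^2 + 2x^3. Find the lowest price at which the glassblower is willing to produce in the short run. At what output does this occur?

The firm shuts down when price falls below the minimum of average variable cost. AVC = VC/x = 108 - 28x + 2x^2.
dAVC/dx = -28 + 4x = 0 gives x = 7. min AVC = 108 - 28·7 + 2·7^2 = 10.
So the shutdown price is £10.

£10 per unit, at x = 7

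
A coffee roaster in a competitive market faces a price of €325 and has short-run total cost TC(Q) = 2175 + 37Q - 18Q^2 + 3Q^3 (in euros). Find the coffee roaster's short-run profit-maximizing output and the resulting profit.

AVC = 37 - 18Q + 3Q^2; min AVC = €10 at Q = 3. Since P = €325 ≥ min AVC, the firm produces.
MC = 37 - 36Q + 9Q^2. Setting P = MC and taking the root on the rising branch gives Q* = 8.
TR = 325·8 = 2600. TC = 2175 + 680 = 2855. Profit = 2600 − 2855 = -€255.
That loss of €255 beats the €2175 the firm would lose by shutting down; producing recovers €1920 of fixed cost.

Profit = -€255 at Q = 8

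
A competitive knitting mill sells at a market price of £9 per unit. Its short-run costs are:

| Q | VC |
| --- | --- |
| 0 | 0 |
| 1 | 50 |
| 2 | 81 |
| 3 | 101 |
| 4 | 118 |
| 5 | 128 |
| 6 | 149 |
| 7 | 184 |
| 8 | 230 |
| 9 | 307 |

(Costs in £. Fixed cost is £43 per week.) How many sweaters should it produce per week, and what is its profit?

Q = 0 (shut down); profit = -£43

Profit at each row (π = 9Q − TC): Q=0: -43; Q=1: -84; Q=2: -106; Q=3: -117; Q=4: -125; Q=5: -126; Q=6: -138; Q=7: -164; Q=8: -201; Q=9: -269.
Profit is highest at Q = 0. Equivalently, the lowest AVC in the table is 149/6 ≈ £24.83 at Q = 6, and P = £9 falls below it — price never covers variable cost, so the firm shuts down and loses only its fixed cost.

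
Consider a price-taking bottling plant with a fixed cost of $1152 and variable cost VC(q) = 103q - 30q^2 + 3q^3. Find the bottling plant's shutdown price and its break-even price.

Shutdown price = $28; break-even price = $199

AVC = 103 - 30q + 3q^2; minimized at q = 5, giving min AVC = $28. That is the shutdown price.
ATC = 1152/q + 103 - 30q + 3q^2. Setting dATC/dq = −1152/q^2 − 30 + 6q = 0 gives q = 8 (since 6·8^3 − 30·8^2 = 1152).
min ATC = 1152/8 + 103 − 30·8 + 3·8^2 = $199. That is the break-even price.
For $28 ≤ P < $199 the firm produces at a loss; below $28 it shuts down.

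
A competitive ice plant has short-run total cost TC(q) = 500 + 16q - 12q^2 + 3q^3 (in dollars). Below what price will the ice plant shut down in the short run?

$4 per unit

Short-run supply begins at min AVC. From VC = 16q - 12q^2 + 3q^3, AVC = 16 - 12q + 3q^2.
dAVC/dq = -12 + 6q = 0 gives q = 2. min AVC = 16 - 12·2 + 3·2^2 = 4.
So the shutdown price is $4.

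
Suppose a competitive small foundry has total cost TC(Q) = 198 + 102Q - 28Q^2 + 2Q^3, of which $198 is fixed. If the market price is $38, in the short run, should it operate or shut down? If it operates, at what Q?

Strip out fixed cost: VC = 102Q - 28Q^2 + 2Q^3. Then AVC = 102 - 28Q + 2Q^2 and MC = 102 - 56Q + 6Q^2.
AVC hits its minimum where MC = AVC, at Q = 7, giving min AVC = 102 - 28·7 + 2·7^2 = $4.
Because $38 ≥ $4, revenue can cover variable cost; the firm operates.
Set P = MC: 38 = 102 - 56Q + 6Q^2 → 64 - 56Q + 6Q^2 = 0. The roots are Q = 4/3 and Q = 8; the profit-maximizing output is on the rising part of MC, so Q* = 8.
Check: AVC at Q = 8 is $6 ≤ P, so revenue covers variable cost.
Profit = P·Q − TC = 38·8 − 246 = $58.

Produce at Q = 8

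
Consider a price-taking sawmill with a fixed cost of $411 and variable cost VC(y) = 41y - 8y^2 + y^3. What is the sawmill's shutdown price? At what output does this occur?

$25 per unit, at y = 4

Short-run supply begins at min AVC. From VC = 41y - 8y^2 + y^3, AVC = 41 - 8y + y^2.
dAVC/dy = -8 + 2y = 0 gives y = 4. min AVC = 41 - 8·4 + 4^2 = 25.
So the shutdown price is $25.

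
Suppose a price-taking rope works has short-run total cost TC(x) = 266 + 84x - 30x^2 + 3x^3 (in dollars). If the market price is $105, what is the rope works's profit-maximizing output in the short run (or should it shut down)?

Produce at x = 7

Strip out fixed cost: VC = 84x - 30x^2 + 3x^3. Then AVC = 84 - 30x + 3x^2 and MC = 84 - 60x + 9x^2.
AVC hits its minimum where MC = AVC, at x = 5, giving min AVC = 84 - 30·5 + 3·5^2 = $9.
Because $105 ≥ $9, revenue can cover variable cost; the firm operates.
Set P = MC: 105 = 84 - 60x + 9x^2 → -21 - 60x + 9x^2 = 0. The roots are x = -1/3 and x = 7; the profit-maximizing output is on the rising part of MC, so x* = 7.
Check: AVC at x = 7 is $21 ≤ P, so revenue covers variable cost.
Profit = P·x − TC = 105·7 − 413 = $322.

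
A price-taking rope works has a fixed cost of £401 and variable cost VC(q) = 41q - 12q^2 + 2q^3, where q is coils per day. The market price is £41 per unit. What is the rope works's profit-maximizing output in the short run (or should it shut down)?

Produce at q = 4

Strip out fixed cost: VC = 41q - 12q^2 + 2q^3. Then AVC = 41 - 12q + 2q^2 and MC = 41 - 24q + 6q^2.
The AVC parabola has its vertex at q = 12/4 = 3, where AVC = 41 - 12·3 + 2·3^2 = £23.
P = £41 exceeds min AVC = £23, so the firm stays open.
Set P = MC: 41 = 41 - 24q + 6q^2 → -24q + 6q^2 = 0. The roots are q = 0 and q = 4; the profit-maximizing output is on the rising part of MC, so q* = 4.
Check: AVC at q = 4 is £25 ≤ P, so revenue covers variable cost.
Profit = P·q − TC = 41·4 − 501 = -£337, a loss, but smaller than the £401 fixed cost the firm would lose by shutting down.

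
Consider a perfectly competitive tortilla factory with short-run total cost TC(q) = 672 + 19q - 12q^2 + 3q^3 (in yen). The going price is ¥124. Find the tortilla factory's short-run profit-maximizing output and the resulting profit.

AVC = 19 - 12q + 3q^2 has its minimum ¥7 at q = 2; price ¥124 clears that bar, so the firm operates.
MC = 19 - 24q + 9q^2. Setting P = MC and taking the root on the rising branch gives q* = 5.
TR = 124·5 = 620. TC = 672 + 170 = 842. Profit = 620 − 842 = -¥222.
Shutting down would mean losing the fixed cost of ¥672, so operating at a loss of ¥222 is better by ¥450.

Profit = -¥222 at q = 5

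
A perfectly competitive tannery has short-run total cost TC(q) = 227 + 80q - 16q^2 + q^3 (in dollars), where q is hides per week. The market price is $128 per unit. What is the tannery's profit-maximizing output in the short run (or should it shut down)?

Strip out fixed cost: VC = 80q - 16q^2 + q^3. Then AVC = 80 - 16q + q^2 and MC = 80 - 32q + 3q^2.
AVC hits its minimum where MC = AVC, at q = 8, giving min AVC = 80 - 16·8 + 8^2 = $16.
Since P = $128 ≥ min AVC = $16, price covers variable cost and the firm should produce.
P = MC gives -48 - 32q + 3q^2 = 0, with roots -4/3 and 12. Take the larger (rising MC): q* = 12.
Check: AVC at q = 12 is $32 ≤ P, so revenue covers variable cost.
Profit = P·q − TC = 128·12 − 611 = $925.

Produce at q = 12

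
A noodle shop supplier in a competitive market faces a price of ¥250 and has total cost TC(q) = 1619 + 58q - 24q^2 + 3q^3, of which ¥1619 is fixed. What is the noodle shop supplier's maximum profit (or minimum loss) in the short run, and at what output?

AVC = 58 - 24q + 3q^2; min AVC = ¥10 at q = 4. Since P = ¥250 ≥ min AVC, the firm produces.
With MC = 58 - 48q + 9q^2, P = MC on the upward-sloping part at q* = 8.
TR = 250·8 = 2000. TC = 1619 + 464 = 2083. Profit = 2000 − 2083 = -¥83.
By producing, the firm covers all variable cost plus ¥1536 of fixed cost; shutting down would lose the full ¥1619.

Profit = -¥83 at q = 8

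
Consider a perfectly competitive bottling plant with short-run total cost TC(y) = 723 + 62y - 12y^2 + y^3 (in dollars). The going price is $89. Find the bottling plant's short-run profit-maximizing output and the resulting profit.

Profit = -$237 at y = 9

AVC = 62 - 12y + y^2 has its minimum $26 at y = 6; price $89 clears that bar, so the firm operates.
MC = 62 - 24y + 3y^2. Setting P = MC and taking the root on the rising branch gives y* = 9.
TR = 89·9 = 801. TC = 723 + 315 = 1038. Profit = 801 − 1038 = -$237.
By producing, the firm covers all variable cost plus $486 of fixed cost; shutting down would lose the full $723.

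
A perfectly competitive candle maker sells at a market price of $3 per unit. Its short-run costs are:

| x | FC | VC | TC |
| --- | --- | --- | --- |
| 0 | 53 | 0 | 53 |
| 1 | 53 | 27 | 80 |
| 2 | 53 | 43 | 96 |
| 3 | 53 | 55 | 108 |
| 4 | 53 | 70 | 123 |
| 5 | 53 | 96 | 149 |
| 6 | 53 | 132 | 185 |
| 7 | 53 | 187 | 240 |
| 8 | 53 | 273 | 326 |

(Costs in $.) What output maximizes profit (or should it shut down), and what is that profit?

x = 0 (shut down); profit = -$53

Profit at each row (π = 3x − TC): x=0: -53; x=1: -77; x=2: -90; x=3: -99; x=4: -111; x=5: -134; x=6: -167; x=7: -219; x=8: -302.
Profit is highest at x = 0. Equivalently, the lowest AVC in the table is 70/4 ≈ $17.50 at x = 4, and P = $3 falls below it — price never covers variable cost, so the firm shuts down and loses only its fixed cost.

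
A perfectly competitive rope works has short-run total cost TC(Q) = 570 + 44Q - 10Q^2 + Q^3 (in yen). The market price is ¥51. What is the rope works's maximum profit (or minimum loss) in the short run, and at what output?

Profit = -¥374 at Q = 7

AVC = 44 - 10Q + Q^2 has its minimum ¥19 at Q = 5; price ¥51 clears that bar, so the firm operates.
MC = 44 - 20Q + 3Q^2. Setting P = MC and taking the root on the rising branch gives Q* = 7.
TR = 51·7 = 357. TC = 570 + 161 = 731. Profit = 357 − 731 = -¥374.
Shutting down would mean losing the fixed cost of ¥570, so operating at a loss of ¥374 is better by ¥196.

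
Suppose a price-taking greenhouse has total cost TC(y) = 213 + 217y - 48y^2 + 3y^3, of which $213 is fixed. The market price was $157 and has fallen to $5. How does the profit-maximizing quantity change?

Output falls from 10 to 0 (the firm shuts down)

AVC = 217 - 48y + 3y^2, minimized at y = 8 where min AVC = $25. MC = 217 - 96y + 9y^2.
At P = $157 ≥ min AVC, set P = MC on the rising branch: y = 10.
At P = $5 < min AVC = $25, price no longer covers variable cost at any output, so the firm shuts down: y = 0.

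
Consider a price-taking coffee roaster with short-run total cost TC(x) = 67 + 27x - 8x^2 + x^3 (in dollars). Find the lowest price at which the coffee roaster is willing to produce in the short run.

The shutdown price is the minimum of AVC. VC = 27x - 8x^2 + x^3, so AVC = 27 - 8x + x^2.
At the minimum of AVC, MC = AVC. MC = 27 - 16x + 3x^2; setting MC = AVC gives 2x^2 - 8x = 0, so x = 4. min AVC = 11.
For P < $11 the firm produces nothing.

$11 per unit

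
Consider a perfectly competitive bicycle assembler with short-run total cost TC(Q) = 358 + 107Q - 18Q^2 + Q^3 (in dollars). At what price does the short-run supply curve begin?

The shutdown price is the minimum of AVC. VC = 107Q - 18Q^2 + Q^3, so AVC = 107 - 18Q + Q^2.
At the minimum of AVC, MC = AVC. MC = 107 - 36Q + 3Q^2; setting MC = AVC gives 2Q^2 - 18Q = 0, so Q = 9. min AVC = 26.
So the shutdown price is $26.

$26 per unit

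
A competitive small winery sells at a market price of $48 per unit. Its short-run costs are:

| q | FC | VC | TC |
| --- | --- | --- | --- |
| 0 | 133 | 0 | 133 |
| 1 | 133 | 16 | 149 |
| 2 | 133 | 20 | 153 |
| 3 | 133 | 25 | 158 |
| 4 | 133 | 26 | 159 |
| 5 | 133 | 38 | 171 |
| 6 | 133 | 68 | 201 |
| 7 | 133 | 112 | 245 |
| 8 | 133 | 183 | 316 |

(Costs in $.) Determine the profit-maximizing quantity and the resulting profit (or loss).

Tabulate TR − TC: q=0: -133; q=1: -101; q=2: -57; q=3: -14; q=4: 33; q=5: 69; q=6: 87; q=7: 91; q=8: 68.
Profit is maximized at q = 7. AVC there is 112/7 = $16 ≤ P, so producing beats shutting down (which would give -$133).

q = 7; profit = $91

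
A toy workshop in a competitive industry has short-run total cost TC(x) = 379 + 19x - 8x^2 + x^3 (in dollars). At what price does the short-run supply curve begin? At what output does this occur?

$3 per unit, at x = 4

The shutdown price is the minimum of AVC. VC = 19x - 8x^2 + x^3, so AVC = 19 - 8x + x^2.
dAVC/dx = -8 + 2x = 0 gives x = 4. min AVC = 19 - 8·4 + 4^2 = 3.
So the shutdown price is $3.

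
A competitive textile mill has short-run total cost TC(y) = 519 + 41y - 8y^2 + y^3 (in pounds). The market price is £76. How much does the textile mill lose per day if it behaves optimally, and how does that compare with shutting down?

Profit = -£225 at y = 7

AVC = 41 - 8y + y^2 has its minimum £25 at y = 4; price £76 clears that bar, so the firm operates.
MC = 41 - 16y + 3y^2. Setting P = MC and taking the root on the rising branch gives y* = 7.
TR = 76·7 = 532. TC = 519 + 238 = 757. Profit = 532 − 757 = -£225.
That loss of £225 beats the £519 the firm would lose by shutting down; producing recovers £294 of fixed cost.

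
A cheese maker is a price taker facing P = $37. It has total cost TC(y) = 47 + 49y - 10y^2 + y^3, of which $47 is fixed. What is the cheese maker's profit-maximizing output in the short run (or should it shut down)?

From TC, MC = TC'(y) = 49 - 20y + 3y^2 and AVC = VC/y = 49 - 10y + y^2.
AVC hits its minimum where MC = AVC, at y = 5, giving min AVC = 49 - 10·5 + 5^2 = $24.
Since P = $37 ≥ min AVC = $24, price covers variable cost and the firm should produce.
Solving P = MC: 12 - 20y + 3y^2 = 0 ⇒ y = 2/3 or 6. On the upward-sloping branch, y* = 6.
Check: AVC at y = 6 is $25 ≤ P, so revenue covers variable cost.
Profit = P·y − TC = 37·6 − 197 = $25.

Produce at y = 6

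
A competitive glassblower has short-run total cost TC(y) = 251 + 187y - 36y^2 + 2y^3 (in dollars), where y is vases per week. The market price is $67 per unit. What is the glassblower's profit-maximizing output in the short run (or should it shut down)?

Variable cost is VC = 187y - 36y^2 + 2y^3, so AVC = VC/y = 187 - 36y + 2y^2 and MC = dTC/dy = 187 - 72y + 6y^2.
The AVC parabola has its vertex at y = 36/4 = 9, where AVC = 187 - 36·9 + 2·9^2 = $25.
P = $67 exceeds min AVC = $25, so the firm stays open.
Solving P = MC: 120 - 72y + 6y^2 = 0 ⇒ y = 2 or 10. On the upward-sloping branch, y* = 10.
Check: AVC at y = 10 is $27 ≤ P, so revenue covers variable cost.
Profit = P·y − TC = 67·10 − 521 = $149.

Produce at y = 10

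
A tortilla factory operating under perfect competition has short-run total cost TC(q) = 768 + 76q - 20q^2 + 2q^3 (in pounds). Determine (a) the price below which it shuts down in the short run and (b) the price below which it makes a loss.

Shutdown price = min AVC. AVC = 76 - 20q + 2q^2, with vertex at q = 5 and minimum £26.
ATC = 768/q + 76 - 20q + 2q^2. Setting dATC/dq = −768/q^2 − 20 + 4q = 0 gives q = 8 (since 4·8^3 − 20·8^2 = 768).
min ATC = 768/8 + 76 − 20·8 + 2·8^2 = £140. That is the break-even price.
For £26 ≤ P < £140 the firm produces at a loss; below £26 it shuts down.

Shutdown price = £26; break-even price = £140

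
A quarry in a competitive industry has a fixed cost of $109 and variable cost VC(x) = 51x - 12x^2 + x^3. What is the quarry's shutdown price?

The shutdown price is the minimum of AVC. VC = 51x - 12x^2 + x^3, so AVC = 51 - 12x + x^2.
At the minimum of AVC, MC = AVC. MC = 51 - 24x + 3x^2; setting MC = AVC gives 2x^2 - 12x = 0, so x = 6. min AVC = 15.
The firm shuts down for any P below $15.

$15 per unit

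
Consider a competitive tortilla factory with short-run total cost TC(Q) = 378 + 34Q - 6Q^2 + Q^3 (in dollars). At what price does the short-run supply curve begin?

Short-run supply begins at min AVC. From VC = 34Q - 6Q^2 + Q^3, AVC = 34 - 6Q + Q^2.
dAVC/dQ = -6 + 2Q = 0 gives Q = 3. min AVC = 34 - 6·3 + 3^2 = 25.
So the shutdown price is $25.

$25 per unit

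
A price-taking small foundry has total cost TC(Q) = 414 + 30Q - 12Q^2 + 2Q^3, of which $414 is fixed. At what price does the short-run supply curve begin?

$12 per unit

Short-run supply begins at min AVC. From VC = 30Q - 12Q^2 + 2Q^3, AVC = 30 - 12Q + 2Q^2.
At the minimum of AVC, MC = AVC. MC = 30 - 24Q + 6Q^2; setting MC = AVC gives 4Q^2 - 12Q = 0, so Q = 3. min AVC = 12.
The firm shuts down for any P below $12.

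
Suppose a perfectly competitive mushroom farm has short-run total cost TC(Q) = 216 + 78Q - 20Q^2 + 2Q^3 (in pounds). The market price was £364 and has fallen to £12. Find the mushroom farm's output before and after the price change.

Output falls from 11 to 0 (the firm shuts down)

MC = 78 - 40Q + 6Q^2; the shutdown threshold is min AVC = £28 (at Q = 5).
At P = £364 ≥ min AVC, set P = MC on the rising branch: Q = 11.
At P = £12 < min AVC = £28, price no longer covers variable cost at any output, so the firm shuts down: Q = 0.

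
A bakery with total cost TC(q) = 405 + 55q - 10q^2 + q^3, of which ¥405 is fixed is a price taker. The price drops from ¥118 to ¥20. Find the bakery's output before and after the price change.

MC = 55 - 20q + 3q^2; the shutdown threshold is min AVC = ¥30 (at q = 5).
At P = ¥118 ≥ min AVC, set P = MC on the rising branch: q = 9.
At P = ¥20 < min AVC = ¥30, price no longer covers variable cost at any output, so the firm shuts down: q = 0.

Output falls from 9 to 0 (the firm shuts down)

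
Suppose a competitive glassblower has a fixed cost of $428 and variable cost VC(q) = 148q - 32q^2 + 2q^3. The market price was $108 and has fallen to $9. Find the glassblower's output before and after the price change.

MC = 148 - 64q + 6q^2; the shutdown threshold is min AVC = $20 (at q = 8).
With P = $108 above the shutdown price, P = MC gives q = 10.
At P = $9 < min AVC = $20, price no longer covers variable cost at any output, so the firm shuts down: q = 0.

Output falls from 10 to 0 (the firm shuts down)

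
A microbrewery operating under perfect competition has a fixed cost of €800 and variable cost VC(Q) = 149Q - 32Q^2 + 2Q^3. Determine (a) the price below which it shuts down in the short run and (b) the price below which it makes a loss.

Shutdown price = €21; break-even price = €109

Shutdown price = min AVC. AVC = 149 - 32Q + 2Q^2, with vertex at Q = 8 and minimum €21.
ATC = 800/Q + 149 - 32Q + 2Q^2. Setting dATC/dQ = −800/Q^2 − 32 + 4Q = 0 gives Q = 10 (since 4·10^3 − 32·10^2 = 800).
min ATC = 800/10 + 149 − 32·10 + 2·10^2 = €109. That is the break-even price.
For €21 ≤ P < €109 the firm produces at a loss; below €21 it shuts down.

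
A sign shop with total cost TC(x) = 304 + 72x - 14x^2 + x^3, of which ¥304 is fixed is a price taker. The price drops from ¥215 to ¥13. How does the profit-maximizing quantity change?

MC = 72 - 28x + 3x^2; the shutdown threshold is min AVC = ¥23 (at x = 7).
With P = ¥215 above the shutdown price, P = MC gives x = 13.
At P = ¥13 < min AVC = ¥23, price no longer covers variable cost at any output, so the firm shuts down: x = 0.

Output falls from 13 to 0 (the firm shuts down)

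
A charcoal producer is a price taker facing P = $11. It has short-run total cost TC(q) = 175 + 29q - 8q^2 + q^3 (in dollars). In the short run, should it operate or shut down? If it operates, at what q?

Shut down

From TC, MC = TC'(q) = 29 - 16q + 3q^2 and AVC = VC/q = 29 - 8q + q^2.
The AVC parabola has its vertex at q = 8/2 = 4, where AVC = 29 - 8·4 + 4^2 = $13.
With P < min AVC ($11 < $13), every unit sold adds to the loss.
The firm minimizes its loss by shutting down and losing only its fixed cost of $175.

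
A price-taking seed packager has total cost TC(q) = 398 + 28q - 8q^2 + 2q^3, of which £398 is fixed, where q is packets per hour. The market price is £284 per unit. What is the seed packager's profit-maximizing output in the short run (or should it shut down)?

Produce at q = 8

Variable cost is VC = 28q - 8q^2 + 2q^3, so AVC = VC/q = 28 - 8q + 2q^2 and MC = dTC/dq = 28 - 16q + 6q^2.
AVC is minimized where dAVC/dq = -8 + 4q = 0, at q = 2; min AVC = 28 - 8·2 + 2·2^2 = £20.
Because £284 ≥ £20, revenue can cover variable cost; the firm operates.
Solving P = MC: -256 - 16q + 6q^2 = 0 ⇒ q = -16/3 or 8. On the upward-sloping branch, q* = 8.
Check: AVC at q = 8 is £92 ≤ P, so revenue covers variable cost.
Profit = P·q − TC = 284·8 − 1134 = £1138.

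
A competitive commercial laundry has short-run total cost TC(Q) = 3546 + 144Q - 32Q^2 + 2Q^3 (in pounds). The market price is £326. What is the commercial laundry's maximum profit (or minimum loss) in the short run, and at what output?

AVC = 144 - 32Q + 2Q^2 has its minimum £16 at Q = 8; price £326 clears that bar, so the firm operates.
MC = 144 - 64Q + 6Q^2. Setting P = MC and taking the root on the rising branch gives Q* = 13.
TR = 326·13 = 4238. TC = 3546 + 858 = 4404. Profit = 4238 − 4404 = -£166.
Shutting down would mean losing the fixed cost of £3546, so operating at a loss of £166 is better by £3380.

Profit = -£166 at Q = 13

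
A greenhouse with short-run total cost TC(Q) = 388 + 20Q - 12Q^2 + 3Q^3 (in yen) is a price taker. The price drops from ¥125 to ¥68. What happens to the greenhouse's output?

Output falls from 5 to 4

MC = 20 - 24Q + 9Q^2; the shutdown threshold is min AVC = ¥8 (at Q = 2).
With P = ¥125 above the shutdown price, P = MC gives Q = 5.
At P = ¥68 ≥ min AVC, set P = MC: Q = 4. The firm stays open but cuts output.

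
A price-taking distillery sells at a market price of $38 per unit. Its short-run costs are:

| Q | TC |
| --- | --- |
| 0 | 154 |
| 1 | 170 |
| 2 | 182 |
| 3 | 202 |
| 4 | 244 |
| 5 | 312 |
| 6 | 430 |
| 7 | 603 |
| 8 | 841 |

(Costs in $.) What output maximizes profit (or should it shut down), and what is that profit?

Profit at each row (π = 38Q − TC): Q=0: -154; Q=1: -132; Q=2: -106; Q=3: -88; Q=4: -92; Q=5: -122; Q=6: -202; Q=7: -337; Q=8: -537.
Profit is maximized at Q = 3. AVC there is 48/3 = $16 ≤ P, so producing beats shutting down (which would give -$154).

Q = 3; profit = -$88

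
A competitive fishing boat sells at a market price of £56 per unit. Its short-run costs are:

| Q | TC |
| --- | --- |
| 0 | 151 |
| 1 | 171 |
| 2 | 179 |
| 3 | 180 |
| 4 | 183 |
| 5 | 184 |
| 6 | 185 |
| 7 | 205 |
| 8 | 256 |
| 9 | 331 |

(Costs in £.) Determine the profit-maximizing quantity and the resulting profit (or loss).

Tabulate TR − TC: Q=0: -151; Q=1: -115; Q=2: -67; Q=3: -12; Q=4: 41; Q=5: 96; Q=6: 151; Q=7: 187; Q=8: 192; Q=9: 173.
Profit is maximized at Q = 8. AVC there is 105/8 = £13.12 ≤ P, so producing beats shutting down (which would give -£151).

Q = 8; profit = £192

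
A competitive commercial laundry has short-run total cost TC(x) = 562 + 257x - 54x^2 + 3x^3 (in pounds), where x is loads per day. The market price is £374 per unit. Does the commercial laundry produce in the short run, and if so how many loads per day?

Produce at x = 13

Variable cost is VC = 257x - 54x^2 + 3x^3, so AVC = VC/x = 257 - 54x + 3x^2 and MC = dTC/dx = 257 - 108x + 9x^2.
AVC hits its minimum where MC = AVC, at x = 9, giving min AVC = 257 - 54·9 + 3·9^2 = £14.
Because £374 ≥ £14, revenue can cover variable cost; the firm operates.
P = MC gives -117 - 108x + 9x^2 = 0, with roots -1 and 13. Take the larger (rising MC): x* = 13.
Check: AVC at x = 13 is £62 ≤ P, so revenue covers variable cost.
Profit = P·x − TC = 374·13 − 1368 = £3494.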